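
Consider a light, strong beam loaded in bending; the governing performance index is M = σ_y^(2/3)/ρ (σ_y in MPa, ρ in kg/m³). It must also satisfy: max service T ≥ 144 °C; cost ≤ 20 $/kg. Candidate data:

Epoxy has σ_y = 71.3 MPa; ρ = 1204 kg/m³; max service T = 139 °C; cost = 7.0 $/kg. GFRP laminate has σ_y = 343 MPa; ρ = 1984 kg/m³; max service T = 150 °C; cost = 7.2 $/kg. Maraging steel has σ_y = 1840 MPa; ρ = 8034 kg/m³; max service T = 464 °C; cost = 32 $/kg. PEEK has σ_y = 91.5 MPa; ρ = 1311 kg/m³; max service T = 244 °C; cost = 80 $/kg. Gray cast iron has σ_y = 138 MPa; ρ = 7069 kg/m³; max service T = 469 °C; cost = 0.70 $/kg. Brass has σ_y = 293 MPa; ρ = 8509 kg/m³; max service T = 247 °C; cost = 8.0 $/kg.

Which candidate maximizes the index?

Screen on constraints: max service T ≥ 144 °C; cost ≤ 20 $/kg. Survivors: GFRP laminate, gray cast iron, brass.
Computing M directly (units already consistent):
  GFRP laminate: M = 24.7×10⁻³
  brass: M = 5.18×10⁻³
  gray cast iron: M = 3.78×10⁻³
GFRP laminate ranks first.

GFRP laminate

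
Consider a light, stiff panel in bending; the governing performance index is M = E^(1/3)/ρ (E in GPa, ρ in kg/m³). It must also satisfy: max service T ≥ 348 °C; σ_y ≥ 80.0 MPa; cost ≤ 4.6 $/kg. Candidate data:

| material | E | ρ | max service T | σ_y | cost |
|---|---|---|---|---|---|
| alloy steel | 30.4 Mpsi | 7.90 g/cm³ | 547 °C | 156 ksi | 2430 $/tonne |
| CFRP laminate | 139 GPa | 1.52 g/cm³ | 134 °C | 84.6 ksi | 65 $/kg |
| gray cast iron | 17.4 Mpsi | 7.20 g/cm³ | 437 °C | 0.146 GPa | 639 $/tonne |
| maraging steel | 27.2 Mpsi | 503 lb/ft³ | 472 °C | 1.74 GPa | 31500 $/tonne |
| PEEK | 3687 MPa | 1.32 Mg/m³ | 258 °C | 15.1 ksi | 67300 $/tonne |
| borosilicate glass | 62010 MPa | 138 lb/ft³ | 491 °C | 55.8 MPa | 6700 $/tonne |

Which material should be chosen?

alloy steel

Screen on constraints: max service T ≥ 348 °C; σ_y ≥ 80.0 MPa; cost ≤ 4.6 $/kg. Survivors: alloy steel, gray cast iron.
Normalizing units and computing the index:
  alloy steel: E = 209.6 GPa, ρ = 7900 kg/m³
  gray cast iron: E = 120.0 GPa, ρ = 7200 kg/m³
  alloy steel: M = 0.752×10⁻³
  gray cast iron: M = 0.685×10⁻³
Alloy steel ranks first.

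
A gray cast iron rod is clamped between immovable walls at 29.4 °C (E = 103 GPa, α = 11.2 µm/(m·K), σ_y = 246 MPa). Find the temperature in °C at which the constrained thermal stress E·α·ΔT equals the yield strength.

243 °C

E·α·ΔT = 246.0 MPa ⇒ ΔT = 246.0 / (103.0×10³ × 11.2×10⁻⁶) = 213.2 K.
T = 29.4 + 213.2 = 242.6 °C.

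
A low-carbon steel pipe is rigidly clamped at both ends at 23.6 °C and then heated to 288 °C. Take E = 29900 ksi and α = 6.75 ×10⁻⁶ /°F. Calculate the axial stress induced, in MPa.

E = 29900 ksi = 206.2 GPa.
α = 6.75×10⁻⁶/°F × 9/5 = 12.1×10⁻⁶/K.
ΔT = 264.4 K. Constrained thermal stress σ = E·α·ΔT = 206.2×10³ MPa × 12.1×10⁻⁶ × 264.4 = 662 MPa (compressive).

662 MPa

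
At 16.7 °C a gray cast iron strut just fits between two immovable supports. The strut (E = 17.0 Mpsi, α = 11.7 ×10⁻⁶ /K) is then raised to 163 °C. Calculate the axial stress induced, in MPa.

E = 17.0 Mpsi = 117.2 GPa.
ΔT = 146.3 K. Constrained thermal stress σ = E·α·ΔT = 117.2×10³ MPa × 11.7×10⁻⁶ × 146.3 = 201 MPa (compressive).

201 MPa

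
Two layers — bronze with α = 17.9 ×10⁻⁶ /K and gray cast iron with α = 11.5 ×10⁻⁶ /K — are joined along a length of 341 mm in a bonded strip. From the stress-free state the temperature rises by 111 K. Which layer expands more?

bronze

α(bronze) = 17.9×10⁻⁶/K vs α(gray cast iron) = 11.5×10⁻⁶/K.
Higher α expands more for the same ΔT: bronze.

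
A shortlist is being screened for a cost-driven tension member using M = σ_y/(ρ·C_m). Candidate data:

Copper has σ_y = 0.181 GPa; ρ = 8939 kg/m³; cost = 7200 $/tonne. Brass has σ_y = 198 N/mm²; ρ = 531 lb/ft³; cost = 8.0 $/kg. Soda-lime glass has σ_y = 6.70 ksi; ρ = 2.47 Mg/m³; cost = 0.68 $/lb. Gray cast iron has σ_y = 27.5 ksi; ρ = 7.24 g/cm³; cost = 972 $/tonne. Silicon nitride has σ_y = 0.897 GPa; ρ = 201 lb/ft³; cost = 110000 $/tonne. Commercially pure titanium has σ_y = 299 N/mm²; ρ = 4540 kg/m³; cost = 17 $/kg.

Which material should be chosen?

gray cast iron

In SI units:
  copper: σ_y = 181.0 MPa, ρ = 8939 kg/m³, cost = 7.200 $/kg
  brass: σ_y = 198.0 MPa, ρ = 8506 kg/m³, cost = 8.000 $/kg
  soda-lime glass: σ_y = 46.19 MPa, ρ = 2470 kg/m³, cost = 1.499 $/kg
  gray cast iron: σ_y = 189.6 MPa, ρ = 7240 kg/m³, cost = 0.9720 $/kg
  silicon nitride: σ_y = 897.0 MPa, ρ = 3220 kg/m³, cost = 110.0 $/kg
  commercially pure titanium: σ_y = 299.0 MPa, ρ = 4540 kg/m³, cost = 17.00 $/kg
  gray cast iron: M = 26.9 kN·m per $
  soda-lime glass: M = 12.5 kN·m per $
  commercially pure titanium: M = 3.87 kN·m per $
  brass: M = 2.91 kN·m per $
  copper: M = 2.81 kN·m per $
  silicon nitride: M = 2.53 kN·m per $
Highest index: gray cast iron.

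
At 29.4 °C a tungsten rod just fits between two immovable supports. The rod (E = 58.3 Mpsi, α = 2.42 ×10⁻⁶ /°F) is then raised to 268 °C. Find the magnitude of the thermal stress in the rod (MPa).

E = 58.3 Mpsi = 402.0 GPa.
α = 2.42×10⁻⁶/°F × 9/5 = 4.36×10⁻⁶/K.
ΔT = 238.6 K. Constrained thermal stress σ = E·α·ΔT = 402.0×10³ MPa × 4.36×10⁻⁶ × 238.6 = 418 MPa (compressive).

418 MPa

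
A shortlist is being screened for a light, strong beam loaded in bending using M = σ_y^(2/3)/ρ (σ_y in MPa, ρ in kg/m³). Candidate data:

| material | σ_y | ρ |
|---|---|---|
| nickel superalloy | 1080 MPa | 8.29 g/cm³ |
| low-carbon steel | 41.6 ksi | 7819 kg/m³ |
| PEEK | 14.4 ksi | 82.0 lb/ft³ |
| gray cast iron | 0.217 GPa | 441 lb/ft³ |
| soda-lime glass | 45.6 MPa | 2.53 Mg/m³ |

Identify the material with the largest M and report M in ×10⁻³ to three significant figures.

Putting every candidate on a common basis:
  nickel superalloy: σ_y = 1080 MPa, ρ = 8290 kg/m³
  low-carbon steel: σ_y = 286.8 MPa, ρ = 7819 kg/m³
  PEEK: σ_y = 99.28 MPa, ρ = 1314 kg/m³
  gray cast iron: σ_y = 217.0 MPa, ρ = 7064 kg/m³
  soda-lime glass: σ_y = 45.60 MPa, ρ = 2530 kg/m³
  PEEK: M = 16.3×10⁻³
  nickel superalloy: M = 12.7×10⁻³
  low-carbon steel: M = 5.56×10⁻³
  gray cast iron: M = 5.11×10⁻³
  soda-lime glass: M = 5.04×10⁻³
PEEK has the largest M.

PEEK, M = 16.3×10⁻³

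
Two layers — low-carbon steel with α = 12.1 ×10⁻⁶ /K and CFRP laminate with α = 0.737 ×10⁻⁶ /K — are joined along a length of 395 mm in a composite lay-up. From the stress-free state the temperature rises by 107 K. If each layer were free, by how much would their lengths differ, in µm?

Δα = |12.1 − 0.737|×10⁻⁶/K = 11.4×10⁻⁶/K.
ΔL_mismatch = Δα·L·ΔT = 11.4×10⁻⁶ × 395.0 mm × 107.0 K = 480 µm.

480 µm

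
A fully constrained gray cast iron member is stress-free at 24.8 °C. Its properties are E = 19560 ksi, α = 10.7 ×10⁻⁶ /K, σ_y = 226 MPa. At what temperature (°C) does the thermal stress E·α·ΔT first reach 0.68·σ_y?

131 °C

E = 19560 ksi = 134.9 GPa.
E·α·ΔT = 153.7 MPa ⇒ ΔT = 153.7 / (134.9×10³ × 10.7×10⁻⁶) = 106.5 K.
T = 24.8 + 106.5 = 131.3 °C.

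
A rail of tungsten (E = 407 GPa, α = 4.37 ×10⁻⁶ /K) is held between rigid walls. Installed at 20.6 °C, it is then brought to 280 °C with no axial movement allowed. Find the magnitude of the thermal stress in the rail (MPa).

ΔT = 259.4 K. Constrained thermal stress σ = E·α·ΔT = 407.0×10³ MPa × 4.37×10⁻⁶ × 259.4 = 461 MPa (compressive).

461 MPa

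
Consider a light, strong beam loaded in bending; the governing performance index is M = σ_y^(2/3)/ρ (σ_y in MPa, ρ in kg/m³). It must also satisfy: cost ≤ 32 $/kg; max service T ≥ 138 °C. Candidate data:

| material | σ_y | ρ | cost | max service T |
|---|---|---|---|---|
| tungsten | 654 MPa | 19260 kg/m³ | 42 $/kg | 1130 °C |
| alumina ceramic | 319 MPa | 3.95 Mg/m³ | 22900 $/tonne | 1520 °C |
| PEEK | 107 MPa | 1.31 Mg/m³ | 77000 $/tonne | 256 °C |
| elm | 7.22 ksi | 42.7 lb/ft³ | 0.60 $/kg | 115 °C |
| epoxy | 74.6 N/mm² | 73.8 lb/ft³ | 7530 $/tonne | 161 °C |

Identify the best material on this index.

Screen on constraints: cost ≤ 32 $/kg; max service T ≥ 138 °C. Survivors: alumina ceramic, epoxy.
In SI units:
  alumina ceramic: σ_y = 319.0 MPa, ρ = 3950 kg/m³
  epoxy: σ_y = 74.60 MPa, ρ = 1182 kg/m³
  epoxy: M = 15.0×10⁻³
  alumina ceramic: M = 11.8×10⁻³
Highest index: epoxy.

epoxy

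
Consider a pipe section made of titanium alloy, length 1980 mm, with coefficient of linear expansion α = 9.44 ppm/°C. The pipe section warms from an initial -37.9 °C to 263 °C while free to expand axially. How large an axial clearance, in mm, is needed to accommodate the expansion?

5.62 mm

ΔT = 263 − (-37.9) = 300.9 K.
ΔL = α·L₀·ΔT = 9.44×10⁻⁶ × 1980 mm × 300.9 K = 5.62 mm.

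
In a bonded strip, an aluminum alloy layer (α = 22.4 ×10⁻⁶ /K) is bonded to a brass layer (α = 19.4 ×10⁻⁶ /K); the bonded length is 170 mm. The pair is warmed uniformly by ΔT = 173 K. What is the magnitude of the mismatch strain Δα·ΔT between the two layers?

Δα = |22.4 − 19.4|×10⁻⁶/K = 3.00×10⁻⁶/K.
Mismatch strain = Δα·ΔT = 3.00×10⁻⁶ × 173.0 = 5.19×10⁻⁴.

5.19×10⁻⁴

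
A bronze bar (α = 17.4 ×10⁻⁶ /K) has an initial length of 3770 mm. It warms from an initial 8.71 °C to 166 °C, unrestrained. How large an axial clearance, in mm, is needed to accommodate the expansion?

10.3 mm

ΔT = 166 − 8.71 = 157.3 K.
ΔL = α·L₀·ΔT = 17.4×10⁻⁶ × 3770 mm × 157.3 K = 10.3 mm.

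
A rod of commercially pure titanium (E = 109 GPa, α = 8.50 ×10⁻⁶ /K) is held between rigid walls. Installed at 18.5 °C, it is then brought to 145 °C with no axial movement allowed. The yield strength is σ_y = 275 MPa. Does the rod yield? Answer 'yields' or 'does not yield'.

does not yield

ΔT = 126.5 K. Constrained thermal stress σ = E·α·ΔT = 109.0×10³ MPa × 8.50×10⁻⁶ × 126.5 = 117 MPa (compressive).
Compare to σ_y = 275 MPa: σ < σ_y, so it does not yield.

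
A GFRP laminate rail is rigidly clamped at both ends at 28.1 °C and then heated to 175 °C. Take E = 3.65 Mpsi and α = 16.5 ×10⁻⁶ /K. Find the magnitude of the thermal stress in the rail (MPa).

61.0 MPa

E = 3.65 Mpsi = 25.17 GPa.
ΔT = 146.9 K. Constrained thermal stress σ = E·α·ΔT = 25.17×10³ MPa × 16.5×10⁻⁶ × 146.9 = 61.0 MPa (compressive).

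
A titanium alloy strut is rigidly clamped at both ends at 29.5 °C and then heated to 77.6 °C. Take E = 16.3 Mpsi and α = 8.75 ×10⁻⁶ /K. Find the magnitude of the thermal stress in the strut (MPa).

47.3 MPa

E = 16.3 Mpsi = 112.4 GPa.
ΔT = 48.10 K. Constrained thermal stress σ = E·α·ΔT = 112.4×10³ MPa × 8.75×10⁻⁶ × 48.10 = 47.3 MPa (compressive).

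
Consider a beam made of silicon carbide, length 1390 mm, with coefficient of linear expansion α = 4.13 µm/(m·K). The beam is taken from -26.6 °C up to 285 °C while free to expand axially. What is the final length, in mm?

1391.8 mm

ΔT = 285 − (-26.6) = 311.6 K.
ΔL = α·L₀·ΔT = 4.13×10⁻⁶ × 1390 mm × 311.6 K = 1.79 mm.
L = L₀ + ΔL = 1390 + 1.79 = 1391.8 mm.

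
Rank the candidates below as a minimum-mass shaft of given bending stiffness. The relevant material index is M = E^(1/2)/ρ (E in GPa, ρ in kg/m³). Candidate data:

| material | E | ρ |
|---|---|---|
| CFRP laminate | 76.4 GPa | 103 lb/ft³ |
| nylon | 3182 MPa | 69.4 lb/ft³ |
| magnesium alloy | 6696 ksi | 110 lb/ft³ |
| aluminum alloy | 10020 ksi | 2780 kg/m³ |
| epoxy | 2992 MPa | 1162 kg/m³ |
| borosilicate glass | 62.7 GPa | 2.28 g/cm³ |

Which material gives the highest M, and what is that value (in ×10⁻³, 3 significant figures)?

CFRP laminate, M = 5.30×10⁻³

Putting every candidate on a common basis:
  CFRP laminate: E = 76.40 GPa, ρ = 1650 kg/m³
  nylon: E = 3.182 GPa, ρ = 1112 kg/m³
  magnesium alloy: E = 46.17 GPa, ρ = 1762 kg/m³
  aluminum alloy: E = 69.09 GPa, ρ = 2780 kg/m³
  epoxy: E = 2.992 GPa, ρ = 1162 kg/m³
  borosilicate glass: E = 62.70 GPa, ρ = 2280 kg/m³
  CFRP laminate: M = 5.30×10⁻³
  magnesium alloy: M = 3.86×10⁻³
  borosilicate glass: M = 3.47×10⁻³
  aluminum alloy: M = 2.99×10⁻³
  nylon: M = 1.60×10⁻³
  epoxy: M = 1.49×10⁻³
The maximum is for CFRP laminate.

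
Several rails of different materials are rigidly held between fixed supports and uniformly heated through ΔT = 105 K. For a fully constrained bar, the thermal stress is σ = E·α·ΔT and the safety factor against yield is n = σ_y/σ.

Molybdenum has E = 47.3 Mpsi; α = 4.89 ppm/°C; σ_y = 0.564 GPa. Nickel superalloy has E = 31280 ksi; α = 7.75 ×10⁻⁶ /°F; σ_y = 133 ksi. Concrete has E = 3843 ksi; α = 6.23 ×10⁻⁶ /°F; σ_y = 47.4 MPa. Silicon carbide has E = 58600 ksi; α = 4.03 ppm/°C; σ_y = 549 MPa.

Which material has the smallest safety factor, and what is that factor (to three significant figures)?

Per material, after unit conversion:
  molybdenum: E = 326.1, α = 4.89, σ_y = 564.0 → σ = 167 MPa, n = 3.37
  nickel superalloy: E = 215.7, α = 13.9, σ_y = 917.0 → σ = 316 MPa, n = 2.90
  concrete: E = 26.50, α = 11.2, σ_y = 47.40 → σ = 31.2 MPa, n = 1.52
  silicon carbide: E = 404.0, α = 4.03, σ_y = 549.0 → σ = 171 MPa, n = 3.21
Smallest n: concrete with n = 1.52.

concrete, n = 1.52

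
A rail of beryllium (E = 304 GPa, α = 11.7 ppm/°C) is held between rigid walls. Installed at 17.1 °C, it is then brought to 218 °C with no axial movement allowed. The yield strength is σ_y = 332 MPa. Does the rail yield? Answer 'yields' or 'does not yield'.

yields

ΔT = 200.9 K. Constrained thermal stress σ = E·α·ΔT = 304.0×10³ MPa × 11.7×10⁻⁶ × 200.9 = 715 MPa (compressive).
Compare to σ_y = 332 MPa: σ ≥ σ_y, so it yields.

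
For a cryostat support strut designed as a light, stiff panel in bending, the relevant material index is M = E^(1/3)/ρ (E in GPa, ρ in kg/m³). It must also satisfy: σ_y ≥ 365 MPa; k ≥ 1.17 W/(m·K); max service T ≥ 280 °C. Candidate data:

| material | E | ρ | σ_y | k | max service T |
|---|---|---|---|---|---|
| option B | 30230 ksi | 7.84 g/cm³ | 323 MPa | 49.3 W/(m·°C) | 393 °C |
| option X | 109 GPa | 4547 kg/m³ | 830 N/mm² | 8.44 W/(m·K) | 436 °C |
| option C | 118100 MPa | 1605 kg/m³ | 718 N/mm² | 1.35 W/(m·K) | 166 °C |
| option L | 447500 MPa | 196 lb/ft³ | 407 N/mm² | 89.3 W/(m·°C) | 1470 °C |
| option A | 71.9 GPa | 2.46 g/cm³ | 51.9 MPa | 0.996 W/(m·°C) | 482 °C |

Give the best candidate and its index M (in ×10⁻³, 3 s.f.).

option L, M = 2.44×10⁻³

Screen on constraints: σ_y ≥ 365 MPa; k ≥ 1.17 W/(m·K); max service T ≥ 280 °C. Survivors: option X, option L.
Convert each candidate to consistent units, then evaluate M:
  option X: E = 109.0 GPa, ρ = 4547 kg/m³
  option L: E = 447.5 GPa, ρ = 3140 kg/m³
  option L: M = 2.44×10⁻³
  option X: M = 1.05×10⁻³
The maximum is for option L.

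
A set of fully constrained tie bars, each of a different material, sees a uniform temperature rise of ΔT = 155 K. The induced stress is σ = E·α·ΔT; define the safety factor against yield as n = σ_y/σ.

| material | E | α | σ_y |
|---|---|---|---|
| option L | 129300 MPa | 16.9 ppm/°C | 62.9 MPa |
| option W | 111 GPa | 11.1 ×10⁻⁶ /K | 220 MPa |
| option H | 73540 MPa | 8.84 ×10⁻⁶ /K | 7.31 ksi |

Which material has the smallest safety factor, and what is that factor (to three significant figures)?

Converting E to GPa, α to ×10⁻⁶/K, σ_y to MPa, then σ and n for each:
  option L: E = 129.3, α = 16.9, σ_y = 62.90 → σ = 339 MPa, n = 0.186
  option W: E = 111.0, α = 11.1, σ_y = 220.0 → σ = 191 MPa, n = 1.15
  option H: E = 73.54, α = 8.84, σ_y = 50.40 → σ = 101 MPa, n = 0.500
The minimum is option L at n = 0.186.

option L, n = 0.186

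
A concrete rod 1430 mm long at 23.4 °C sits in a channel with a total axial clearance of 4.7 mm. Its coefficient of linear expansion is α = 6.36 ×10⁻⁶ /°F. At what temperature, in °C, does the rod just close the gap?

α = 6.36×10⁻⁶/°F × 9/5 = 11.4×10⁻⁶/K.
α·L₀·ΔT = 4.7 mm ⇒ ΔT = 4.7 / (11.4×10⁻⁶ × 1430.0) = 287.1 K.
T = 23.4 + 287.1 = 310.5 °C.

310 °C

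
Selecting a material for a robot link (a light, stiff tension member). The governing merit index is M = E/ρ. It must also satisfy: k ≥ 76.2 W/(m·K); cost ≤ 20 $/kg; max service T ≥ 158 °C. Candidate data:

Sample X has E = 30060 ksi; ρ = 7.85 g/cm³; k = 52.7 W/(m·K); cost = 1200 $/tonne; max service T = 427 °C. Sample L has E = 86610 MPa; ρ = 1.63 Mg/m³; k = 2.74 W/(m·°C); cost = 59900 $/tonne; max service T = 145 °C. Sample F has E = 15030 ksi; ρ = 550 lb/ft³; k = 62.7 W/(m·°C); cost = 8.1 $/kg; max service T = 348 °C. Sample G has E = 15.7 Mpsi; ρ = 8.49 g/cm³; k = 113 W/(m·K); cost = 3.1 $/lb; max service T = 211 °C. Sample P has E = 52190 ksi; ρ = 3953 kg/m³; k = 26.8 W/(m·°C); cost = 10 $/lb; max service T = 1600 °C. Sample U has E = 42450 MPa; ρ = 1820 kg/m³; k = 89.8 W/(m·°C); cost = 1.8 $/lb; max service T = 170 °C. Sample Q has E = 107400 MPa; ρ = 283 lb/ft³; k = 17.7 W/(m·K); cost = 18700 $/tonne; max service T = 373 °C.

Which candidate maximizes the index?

Screen on constraints: k ≥ 76.2 W/(m·K); cost ≤ 20 $/kg; max service T ≥ 158 °C. Survivors: sample G, sample U.
Normalizing units and computing the index:
  sample G: E = 108.2 GPa, ρ = 8490 kg/m³
  sample U: E = 42.45 GPa, ρ = 1820 kg/m³
  sample U: M = 23.3 MN·m/kg
  sample G: M = 12.8 MN·m/kg
Sample U ranks first.

sample U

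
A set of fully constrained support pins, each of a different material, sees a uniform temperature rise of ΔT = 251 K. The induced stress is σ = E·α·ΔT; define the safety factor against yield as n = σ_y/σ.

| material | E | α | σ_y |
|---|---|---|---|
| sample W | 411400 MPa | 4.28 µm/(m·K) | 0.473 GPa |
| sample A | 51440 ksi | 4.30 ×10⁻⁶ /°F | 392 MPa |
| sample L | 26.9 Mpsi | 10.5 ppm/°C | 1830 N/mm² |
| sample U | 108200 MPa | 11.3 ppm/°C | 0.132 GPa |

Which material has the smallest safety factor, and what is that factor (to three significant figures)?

Converting E to GPa, α to ×10⁻⁶/K, σ_y to MPa, then σ and n for each:
  sample W: E = 411.4, α = 4.28, σ_y = 473.0 → σ = 442 MPa, n = 1.07
  sample A: E = 354.7, α = 7.74, σ_y = 392.0 → σ = 689 MPa, n = 0.569
  sample L: E = 185.5, α = 10.5, σ_y = 1830 → σ = 489 MPa, n = 3.74
  sample U: E = 108.2, α = 11.3, σ_y = 132.0 → σ = 307 MPa, n = 0.430
Sample U has the lowest safety factor, n = 0.430.

sample U, n = 0.430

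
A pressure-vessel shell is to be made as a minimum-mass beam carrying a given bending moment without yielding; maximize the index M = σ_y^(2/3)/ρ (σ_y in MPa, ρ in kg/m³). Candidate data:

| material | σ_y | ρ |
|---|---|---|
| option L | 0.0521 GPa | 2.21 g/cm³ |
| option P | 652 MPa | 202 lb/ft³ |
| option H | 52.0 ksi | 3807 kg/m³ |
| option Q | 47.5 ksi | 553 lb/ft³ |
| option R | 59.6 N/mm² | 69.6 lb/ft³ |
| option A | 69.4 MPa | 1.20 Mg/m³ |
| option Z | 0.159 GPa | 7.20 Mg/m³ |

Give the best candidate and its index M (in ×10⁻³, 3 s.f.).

In SI units:
  option L: σ_y = 52.10 MPa, ρ = 2210 kg/m³
  option P: σ_y = 652.0 MPa, ρ = 3236 kg/m³
  option H: σ_y = 358.5 MPa, ρ = 3807 kg/m³
  option Q: σ_y = 327.5 MPa, ρ = 8858 kg/m³
  option R: σ_y = 59.60 MPa, ρ = 1115 kg/m³
  option A: σ_y = 69.40 MPa, ρ = 1200 kg/m³
  option Z: σ_y = 159.0 MPa, ρ = 7200 kg/m³
  option P: M = 23.2×10⁻³
  option A: M = 14.1×10⁻³
  option R: M = 13.7×10⁻³
  option H: M = 13.3×10⁻³
  option L: M = 6.31×10⁻³
  option Q: M = 5.36×10⁻³
  option Z: M = 4.08×10⁻³
Highest index: option P.

option P, M = 23.2×10⁻³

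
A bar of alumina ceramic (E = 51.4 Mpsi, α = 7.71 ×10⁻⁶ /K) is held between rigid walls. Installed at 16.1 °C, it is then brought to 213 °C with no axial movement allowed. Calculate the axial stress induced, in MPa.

E = 51.4 Mpsi = 354.4 GPa.
ΔT = 196.9 K. Constrained thermal stress σ = E·α·ΔT = 354.4×10³ MPa × 7.71×10⁻⁶ × 196.9 = 538 MPa (compressive).

538 MPa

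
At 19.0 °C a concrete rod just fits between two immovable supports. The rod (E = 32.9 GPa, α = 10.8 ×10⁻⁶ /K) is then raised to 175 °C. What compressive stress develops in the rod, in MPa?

55.4 MPa

ΔT = 156.0 K. Constrained thermal stress σ = E·α·ΔT = 32.90×10³ MPa × 10.8×10⁻⁶ × 156.0 = 55.4 MPa (compressive).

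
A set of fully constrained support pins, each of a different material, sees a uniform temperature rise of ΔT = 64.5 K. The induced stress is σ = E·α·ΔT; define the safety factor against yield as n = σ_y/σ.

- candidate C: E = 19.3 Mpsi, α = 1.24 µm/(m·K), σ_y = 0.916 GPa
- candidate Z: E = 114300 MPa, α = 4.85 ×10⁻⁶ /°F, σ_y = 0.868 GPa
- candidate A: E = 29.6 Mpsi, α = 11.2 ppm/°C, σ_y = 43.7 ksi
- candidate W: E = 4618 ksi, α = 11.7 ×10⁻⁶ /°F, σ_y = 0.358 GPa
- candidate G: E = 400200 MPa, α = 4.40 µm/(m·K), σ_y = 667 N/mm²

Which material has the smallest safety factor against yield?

candidate A

With everything in SI (GPa, ×10⁻⁶/K, MPa):
  candidate C: E = 133.1, α = 1.24, σ_y = 916.0 → σ = 10.6 MPa, n = 86.1
  candidate Z: E = 114.3, α = 8.73, σ_y = 868.0 → σ = 64.4 MPa, n = 13.5
  candidate A: E = 204.1, α = 11.2, σ_y = 301.3 → σ = 147 MPa, n = 2.04
  candidate W: E = 31.84, α = 21.1, σ_y = 358.0 → σ = 43.3 MPa, n = 8.28
  candidate G: E = 400.2, α = 4.40, σ_y = 667.0 → σ = 114 MPa, n = 5.87
Candidate A has the lowest safety factor, n = 2.04.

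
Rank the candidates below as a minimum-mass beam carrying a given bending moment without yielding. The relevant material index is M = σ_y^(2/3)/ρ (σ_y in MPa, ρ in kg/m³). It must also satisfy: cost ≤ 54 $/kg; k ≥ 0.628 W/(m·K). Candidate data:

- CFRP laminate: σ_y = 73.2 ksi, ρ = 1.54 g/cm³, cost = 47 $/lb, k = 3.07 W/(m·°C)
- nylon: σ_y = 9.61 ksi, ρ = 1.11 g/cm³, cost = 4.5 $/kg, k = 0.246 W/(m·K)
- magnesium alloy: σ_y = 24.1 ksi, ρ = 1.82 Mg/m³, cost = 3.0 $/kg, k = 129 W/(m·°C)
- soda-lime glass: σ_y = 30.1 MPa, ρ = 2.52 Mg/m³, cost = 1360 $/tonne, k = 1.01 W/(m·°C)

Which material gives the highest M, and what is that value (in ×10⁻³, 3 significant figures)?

magnesium alloy, M = 16.6×10⁻³

Screen on constraints: cost ≤ 54 $/kg; k ≥ 0.628 W/(m·K). Survivors: magnesium alloy, soda-lime glass.
Normalizing units and computing the index:
  magnesium alloy: σ_y = 166.2 MPa, ρ = 1820 kg/m³
  soda-lime glass: σ_y = 30.10 MPa, ρ = 2520 kg/m³
  magnesium alloy: M = 16.6×10⁻³
  soda-lime glass: M = 3.84×10⁻³
Magnesium alloy ranks first.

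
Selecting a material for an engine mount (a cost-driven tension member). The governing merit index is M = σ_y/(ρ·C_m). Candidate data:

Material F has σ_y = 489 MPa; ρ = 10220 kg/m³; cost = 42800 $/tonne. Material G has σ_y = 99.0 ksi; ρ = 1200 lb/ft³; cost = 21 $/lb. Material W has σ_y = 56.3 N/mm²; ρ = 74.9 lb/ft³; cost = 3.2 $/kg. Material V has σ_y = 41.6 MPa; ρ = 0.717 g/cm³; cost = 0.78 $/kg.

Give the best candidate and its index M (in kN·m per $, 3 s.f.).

material V, M = 74.4 kN·m per $

After converting to SI:
  material F: σ_y = 489.0 MPa, ρ = 10220 kg/m³, cost = 42.80 $/kg
  material G: σ_y = 682.6 MPa, ρ = 19220 kg/m³, cost = 46.30 $/kg
  material W: σ_y = 56.30 MPa, ρ = 1200 kg/m³, cost = 3.200 $/kg
  material V: σ_y = 41.60 MPa, ρ = 717.0 kg/m³, cost = 0.7800 $/kg
  material V: M = 74.4 kN·m per $
  material W: M = 14.7 kN·m per $
  material F: M = 1.12 kN·m per $
  material G: M = 0.767 kN·m per $
Highest index: material V.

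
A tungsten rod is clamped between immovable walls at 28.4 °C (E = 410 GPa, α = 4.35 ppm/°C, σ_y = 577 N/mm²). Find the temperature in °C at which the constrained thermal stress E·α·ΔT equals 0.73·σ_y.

σ_y = 577 N/mm² = 577.0 MPa.
E·α·ΔT = 421.2 MPa ⇒ ΔT = 421.2 / (410.0×10³ × 4.35×10⁻⁶) = 236.2 K.
T = 28.4 + 236.2 = 264.6 °C.

265 °C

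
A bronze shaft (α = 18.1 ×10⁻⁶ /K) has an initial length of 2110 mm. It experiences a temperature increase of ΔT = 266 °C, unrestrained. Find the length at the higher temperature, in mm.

ΔL = α·L₀·ΔT = 18.1×10⁻⁶ × 2110 mm × 266.0 K = 10.2 mm.
L = L₀ + ΔL = 2110 + 10.2 = 2120.2 mm.

2120.2 mm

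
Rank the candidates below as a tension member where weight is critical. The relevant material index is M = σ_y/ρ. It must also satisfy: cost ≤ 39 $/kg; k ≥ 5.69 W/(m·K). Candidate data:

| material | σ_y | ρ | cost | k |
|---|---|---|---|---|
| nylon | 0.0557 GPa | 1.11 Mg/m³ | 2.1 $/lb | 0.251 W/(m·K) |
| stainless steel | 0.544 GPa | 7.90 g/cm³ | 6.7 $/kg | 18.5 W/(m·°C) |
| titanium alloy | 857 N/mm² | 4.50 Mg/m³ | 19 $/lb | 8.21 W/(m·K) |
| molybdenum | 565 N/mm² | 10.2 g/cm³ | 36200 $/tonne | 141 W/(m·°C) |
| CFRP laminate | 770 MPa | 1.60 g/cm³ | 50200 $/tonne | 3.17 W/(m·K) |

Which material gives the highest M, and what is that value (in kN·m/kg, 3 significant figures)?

stainless steel, M = 68.9 kN·m/kg

Screen on constraints: cost ≤ 39 $/kg; k ≥ 5.69 W/(m·K). Survivors: stainless steel, molybdenum.
Convert each candidate to consistent units, then evaluate M:
  stainless steel: σ_y = 544.0 MPa, ρ = 7900 kg/m³
  molybdenum: σ_y = 565.0 MPa, ρ = 10200 kg/m³
  stainless steel: M = 68.9 kN·m/kg
  molybdenum: M = 55.4 kN·m/kg
Stainless steel has the largest M.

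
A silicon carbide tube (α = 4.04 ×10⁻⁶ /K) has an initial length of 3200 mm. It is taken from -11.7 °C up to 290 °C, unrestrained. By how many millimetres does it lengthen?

ΔT = 290 − (-11.7) = 301.7 K.
ΔL = α·L₀·ΔT = 4.04×10⁻⁶ × 3200 mm × 301.7 K = 3.90 mm.

3.90 mm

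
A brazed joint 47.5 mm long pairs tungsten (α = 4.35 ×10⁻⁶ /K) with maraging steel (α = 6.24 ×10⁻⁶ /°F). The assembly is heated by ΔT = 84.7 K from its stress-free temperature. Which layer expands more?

maraging steel

maraging steel: α = 6.24×10⁻⁶/°F × 9/5 = 11.2×10⁻⁶/K.
α(tungsten) = 4.35×10⁻⁶/K vs α(maraging steel) = 11.2×10⁻⁶/K.
Higher α expands more for the same ΔT: maraging steel.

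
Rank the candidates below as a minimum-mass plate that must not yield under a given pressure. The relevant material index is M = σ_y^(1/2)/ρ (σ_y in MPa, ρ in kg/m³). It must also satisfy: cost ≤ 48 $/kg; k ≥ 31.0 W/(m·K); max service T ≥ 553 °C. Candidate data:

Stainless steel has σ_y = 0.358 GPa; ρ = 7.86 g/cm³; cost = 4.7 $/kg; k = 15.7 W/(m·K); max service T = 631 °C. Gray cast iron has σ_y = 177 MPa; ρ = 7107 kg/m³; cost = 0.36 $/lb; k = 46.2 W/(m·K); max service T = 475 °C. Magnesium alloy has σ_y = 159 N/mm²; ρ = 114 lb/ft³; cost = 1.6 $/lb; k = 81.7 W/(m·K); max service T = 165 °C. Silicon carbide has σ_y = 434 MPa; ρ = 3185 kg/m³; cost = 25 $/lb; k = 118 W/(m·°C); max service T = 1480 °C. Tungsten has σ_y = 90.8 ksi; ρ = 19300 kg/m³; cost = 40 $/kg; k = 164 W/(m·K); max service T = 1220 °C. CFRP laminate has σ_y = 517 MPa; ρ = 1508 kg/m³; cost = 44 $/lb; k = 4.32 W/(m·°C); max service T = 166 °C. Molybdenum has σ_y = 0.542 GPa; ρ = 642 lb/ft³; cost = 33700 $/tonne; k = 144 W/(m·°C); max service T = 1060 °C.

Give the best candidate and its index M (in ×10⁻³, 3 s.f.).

molybdenum, M = 2.26×10⁻³

Screen on constraints: cost ≤ 48 $/kg; k ≥ 31.0 W/(m·K); max service T ≥ 553 °C. Survivors: tungsten, molybdenum.
In SI units:
  tungsten: σ_y = 626.0 MPa, ρ = 19300 kg/m³
  molybdenum: σ_y = 542.0 MPa, ρ = 10280 kg/m³
  molybdenum: M = 2.26×10⁻³
  tungsten: M = 1.30×10⁻³
Molybdenum has the largest M.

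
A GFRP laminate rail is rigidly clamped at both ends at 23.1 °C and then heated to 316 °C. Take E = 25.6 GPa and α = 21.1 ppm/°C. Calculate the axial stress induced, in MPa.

158 MPa

ΔT = 292.9 K. Constrained thermal stress σ = E·α·ΔT = 25.60×10³ MPa × 21.1×10⁻⁶ × 292.9 = 158 MPa (compressive).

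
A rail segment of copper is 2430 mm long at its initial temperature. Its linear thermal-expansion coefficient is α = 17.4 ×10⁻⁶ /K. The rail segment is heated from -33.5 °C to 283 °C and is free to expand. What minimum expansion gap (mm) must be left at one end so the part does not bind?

ΔT = 283 − (-33.5) = 316.5 K.
ΔL = α·L₀·ΔT = 17.4×10⁻⁶ × 2430 mm × 316.5 K = 13.4 mm.

13.4 mm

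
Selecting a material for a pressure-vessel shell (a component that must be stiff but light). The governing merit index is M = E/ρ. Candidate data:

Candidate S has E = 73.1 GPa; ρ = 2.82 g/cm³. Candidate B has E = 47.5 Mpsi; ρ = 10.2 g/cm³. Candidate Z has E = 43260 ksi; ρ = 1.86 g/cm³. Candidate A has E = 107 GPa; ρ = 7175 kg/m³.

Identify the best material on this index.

candidate Z

Normalizing units and computing the index:
  candidate S: E = 73.10 GPa, ρ = 2820 kg/m³
  candidate B: E = 327.5 GPa, ρ = 10200 kg/m³
  candidate Z: E = 298.3 GPa, ρ = 1860 kg/m³
  candidate A: E = 107.0 GPa, ρ = 7175 kg/m³
  candidate Z: M = 160 MN·m/kg
  candidate B: M = 32.1 MN·m/kg
  candidate S: M = 25.9 MN·m/kg
  candidate A: M = 14.9 MN·m/kg
Highest index: candidate Z.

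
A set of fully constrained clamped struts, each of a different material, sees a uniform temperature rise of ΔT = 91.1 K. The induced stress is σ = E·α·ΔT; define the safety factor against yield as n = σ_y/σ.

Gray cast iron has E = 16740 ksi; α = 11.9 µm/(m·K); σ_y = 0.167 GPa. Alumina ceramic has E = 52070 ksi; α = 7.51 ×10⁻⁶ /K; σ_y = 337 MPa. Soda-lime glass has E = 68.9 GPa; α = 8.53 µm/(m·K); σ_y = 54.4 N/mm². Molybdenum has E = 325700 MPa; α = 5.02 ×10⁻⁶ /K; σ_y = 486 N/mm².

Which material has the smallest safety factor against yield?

soda-lime glass

In consistent units (E in GPa, α in ×10⁻⁶/K, σ_y in MPa):
  gray cast iron: E = 115.4, α = 11.9, σ_y = 167.0 → σ = 125 MPa, n = 1.33
  alumina ceramic: E = 359.0, α = 7.51, σ_y = 337.0 → σ = 246 MPa, n = 1.37
  soda-lime glass: E = 68.90, α = 8.53, σ_y = 54.40 → σ = 53.5 MPa, n = 1.02
  molybdenum: E = 325.7, α = 5.02, σ_y = 486.0 → σ = 149 MPa, n = 3.26
Soda-lime glass has the lowest safety factor, n = 1.02.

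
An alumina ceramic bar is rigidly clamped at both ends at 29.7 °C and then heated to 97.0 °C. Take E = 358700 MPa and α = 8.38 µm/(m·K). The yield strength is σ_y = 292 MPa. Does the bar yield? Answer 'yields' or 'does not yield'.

E = 358700 MPa = 358.7 GPa.
ΔT = 67.30 K. Constrained thermal stress σ = E·α·ΔT = 358.7×10³ MPa × 8.38×10⁻⁶ × 67.30 = 202 MPa (compressive).
Compare to σ_y = 292 MPa: σ < σ_y, so it does not yield.

does not yield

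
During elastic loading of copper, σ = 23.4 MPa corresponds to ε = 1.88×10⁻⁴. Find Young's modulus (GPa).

E = σ/ε = 23.4 MPa / 1.88×10⁻⁴ = 124500 MPa = 124 GPa.

124 GPa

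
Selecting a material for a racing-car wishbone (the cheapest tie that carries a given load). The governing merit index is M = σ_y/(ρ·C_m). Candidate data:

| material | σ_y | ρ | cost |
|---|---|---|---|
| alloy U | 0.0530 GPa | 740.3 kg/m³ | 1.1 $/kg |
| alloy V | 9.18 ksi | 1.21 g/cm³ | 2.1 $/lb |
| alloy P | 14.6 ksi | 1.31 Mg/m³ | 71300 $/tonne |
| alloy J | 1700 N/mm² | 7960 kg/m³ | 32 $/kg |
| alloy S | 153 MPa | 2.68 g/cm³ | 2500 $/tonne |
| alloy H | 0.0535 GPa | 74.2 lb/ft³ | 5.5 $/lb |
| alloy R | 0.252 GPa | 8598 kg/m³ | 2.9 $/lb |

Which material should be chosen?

alloy U

Normalizing units and computing the index:
  alloy U: σ_y = 53.00 MPa, ρ = 740.3 kg/m³, cost = 1.100 $/kg
  alloy V: σ_y = 63.29 MPa, ρ = 1210 kg/m³, cost = 4.630 $/kg
  alloy P: σ_y = 100.7 MPa, ρ = 1310 kg/m³, cost = 71.30 $/kg
  alloy J: σ_y = 1700 MPa, ρ = 7960 kg/m³, cost = 32.00 $/kg
  alloy S: σ_y = 153.0 MPa, ρ = 2680 kg/m³, cost = 2.500 $/kg
  alloy H: σ_y = 53.50 MPa, ρ = 1189 kg/m³, cost = 12.13 $/kg
  alloy R: σ_y = 252.0 MPa, ρ = 8598 kg/m³, cost = 6.393 $/kg
  alloy U: M = 65.1 kN·m per $
  alloy S: M = 22.8 kN·m per $
  alloy V: M = 11.3 kN·m per $
  alloy J: M = 6.67 kN·m per $
  alloy R: M = 4.58 kN·m per $
  alloy H: M = 3.71 kN·m per $
  alloy P: M = 1.08 kN·m per $
Alloy U has the largest M.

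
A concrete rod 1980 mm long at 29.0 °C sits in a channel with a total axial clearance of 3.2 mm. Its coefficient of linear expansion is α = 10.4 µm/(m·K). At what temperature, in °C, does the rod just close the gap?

184 °C

α·L₀·ΔT = 3.2 mm ⇒ ΔT = 3.2 / (10.4×10⁻⁶ × 1980.0) = 155.4 K.
T = 29.0 + 155.4 = 184.4 °C.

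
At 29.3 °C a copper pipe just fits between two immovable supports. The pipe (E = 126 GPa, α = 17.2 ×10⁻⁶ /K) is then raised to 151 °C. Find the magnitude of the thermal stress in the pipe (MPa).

264 MPa

ΔT = 121.7 K. Constrained thermal stress σ = E·α·ΔT = 126.0×10³ MPa × 17.2×10⁻⁶ × 121.7 = 264 MPa (compressive).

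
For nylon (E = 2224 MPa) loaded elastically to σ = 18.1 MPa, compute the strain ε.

8.14×10⁻³

E = 2224 MPa = 2.224 GPa = 2224 MPa.
ε = σ/E = 18.1 / 2224 = 8.14×10⁻³.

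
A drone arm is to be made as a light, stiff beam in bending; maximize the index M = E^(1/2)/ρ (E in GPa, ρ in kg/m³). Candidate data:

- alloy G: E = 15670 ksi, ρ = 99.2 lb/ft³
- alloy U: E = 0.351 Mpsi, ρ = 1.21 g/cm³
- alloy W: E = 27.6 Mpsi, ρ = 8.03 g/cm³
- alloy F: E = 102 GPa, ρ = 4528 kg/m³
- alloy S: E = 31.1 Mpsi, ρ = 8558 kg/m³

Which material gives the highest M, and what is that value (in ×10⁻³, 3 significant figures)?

alloy G, M = 6.54×10⁻³

After converting to SI:
  alloy G: E = 108.0 GPa, ρ = 1589 kg/m³
  alloy U: E = 2.420 GPa, ρ = 1210 kg/m³
  alloy W: E = 190.3 GPa, ρ = 8030 kg/m³
  alloy F: E = 102.0 GPa, ρ = 4528 kg/m³
  alloy S: E = 214.4 GPa, ρ = 8558 kg/m³
  alloy G: M = 6.54×10⁻³
  alloy F: M = 2.23×10⁻³
  alloy W: M = 1.72×10⁻³
  alloy S: M = 1.71×10⁻³
  alloy U: M = 1.29×10⁻³
Highest index: alloy G.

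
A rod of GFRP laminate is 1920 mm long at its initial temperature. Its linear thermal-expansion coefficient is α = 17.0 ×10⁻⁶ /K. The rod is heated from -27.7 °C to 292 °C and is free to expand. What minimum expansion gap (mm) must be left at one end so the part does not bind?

ΔT = 292 − (-27.7) = 319.7 K.
ΔL = α·L₀·ΔT = 17.0×10⁻⁶ × 1920 mm × 319.7 K = 10.4 mm.

10.4 mm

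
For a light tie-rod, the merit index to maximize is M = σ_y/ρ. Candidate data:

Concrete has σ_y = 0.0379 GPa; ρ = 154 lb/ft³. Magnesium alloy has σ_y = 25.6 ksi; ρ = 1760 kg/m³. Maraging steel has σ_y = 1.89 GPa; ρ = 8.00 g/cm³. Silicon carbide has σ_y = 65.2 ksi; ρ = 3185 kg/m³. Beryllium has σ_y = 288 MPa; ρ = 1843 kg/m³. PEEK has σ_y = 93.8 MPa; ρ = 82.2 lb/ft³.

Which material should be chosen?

maraging steel

Convert each candidate to consistent units, then evaluate M:
  concrete: σ_y = 37.90 MPa, ρ = 2467 kg/m³
  magnesium alloy: σ_y = 176.5 MPa, ρ = 1760 kg/m³
  maraging steel: σ_y = 1890 MPa, ρ = 8000 kg/m³
  silicon carbide: σ_y = 449.5 MPa, ρ = 3185 kg/m³
  beryllium: σ_y = 288.0 MPa, ρ = 1843 kg/m³
  PEEK: σ_y = 93.80 MPa, ρ = 1317 kg/m³
  maraging steel: M = 236 kN·m/kg
  beryllium: M = 156 kN·m/kg
  silicon carbide: M = 141 kN·m/kg
  magnesium alloy: M = 100 kN·m/kg
  PEEK: M = 71.2 kN·m/kg
  concrete: M = 15.4 kN·m/kg
Maraging steel has the largest M.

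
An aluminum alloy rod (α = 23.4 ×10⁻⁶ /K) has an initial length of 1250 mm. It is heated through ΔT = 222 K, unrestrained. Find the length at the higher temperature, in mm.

1256.5 mm

ΔL = α·L₀·ΔT = 23.4×10⁻⁶ × 1250 mm × 222.0 K = 6.49 mm.
L = L₀ + ΔL = 1250 + 6.49 = 1256.5 mm.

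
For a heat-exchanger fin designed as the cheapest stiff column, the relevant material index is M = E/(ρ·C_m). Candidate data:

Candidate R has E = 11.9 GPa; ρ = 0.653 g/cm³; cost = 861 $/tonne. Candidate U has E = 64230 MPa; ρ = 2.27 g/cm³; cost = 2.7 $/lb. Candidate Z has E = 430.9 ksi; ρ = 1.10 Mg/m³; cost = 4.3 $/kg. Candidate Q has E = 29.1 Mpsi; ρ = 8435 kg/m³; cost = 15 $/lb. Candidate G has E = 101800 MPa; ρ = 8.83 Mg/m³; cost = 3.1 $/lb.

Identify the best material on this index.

candidate R

Putting every candidate on a common basis:
  candidate R: E = 11.90 GPa, ρ = 653.0 kg/m³, cost = 0.8610 $/kg
  candidate U: E = 64.23 GPa, ρ = 2270 kg/m³, cost = 5.952 $/kg
  candidate Z: E = 2.971 GPa, ρ = 1100 kg/m³, cost = 4.300 $/kg
  candidate Q: E = 200.6 GPa, ρ = 8435 kg/m³, cost = 33.07 $/kg
  candidate G: E = 101.8 GPa, ρ = 8830 kg/m³, cost = 6.834 $/kg
  candidate R: M = 21.2 MN·m per $
  candidate U: M = 4.75 MN·m per $
  candidate G: M = 1.69 MN·m per $
  candidate Q: M = 0.719 MN·m per $
  candidate Z: M = 0.628 MN·m per $
Candidate R ranks first.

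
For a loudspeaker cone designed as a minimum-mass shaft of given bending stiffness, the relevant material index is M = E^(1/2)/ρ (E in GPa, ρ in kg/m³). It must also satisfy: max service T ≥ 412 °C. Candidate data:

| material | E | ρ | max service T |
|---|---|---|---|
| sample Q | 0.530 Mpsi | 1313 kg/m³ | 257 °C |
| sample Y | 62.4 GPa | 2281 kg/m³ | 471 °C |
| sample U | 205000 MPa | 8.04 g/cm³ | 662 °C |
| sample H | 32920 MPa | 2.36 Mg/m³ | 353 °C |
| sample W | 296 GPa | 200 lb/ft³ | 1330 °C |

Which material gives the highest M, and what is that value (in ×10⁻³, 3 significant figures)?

Screen on constraints: max service T ≥ 412 °C. Survivors: sample Y, sample U, sample W.
After converting to SI:
  sample Y: E = 62.40 GPa, ρ = 2281 kg/m³
  sample U: E = 205.0 GPa, ρ = 8040 kg/m³
  sample W: E = 296.0 GPa, ρ = 3204 kg/m³
  sample W: M = 5.37×10⁻³
  sample Y: M = 3.46×10⁻³
  sample U: M = 1.78×10⁻³
The maximum is for sample W.

sample W, M = 5.37×10⁻³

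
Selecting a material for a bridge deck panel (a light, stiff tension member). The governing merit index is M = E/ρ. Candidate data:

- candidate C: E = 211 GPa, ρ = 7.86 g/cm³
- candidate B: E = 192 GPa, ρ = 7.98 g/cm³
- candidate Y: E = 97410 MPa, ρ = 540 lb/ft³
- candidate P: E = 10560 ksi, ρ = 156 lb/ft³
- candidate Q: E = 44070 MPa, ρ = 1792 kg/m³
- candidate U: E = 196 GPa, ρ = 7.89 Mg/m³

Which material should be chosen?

candidate P

After converting to SI:
  candidate C: E = 211.0 GPa, ρ = 7860 kg/m³
  candidate B: E = 192.0 GPa, ρ = 7980 kg/m³
  candidate Y: E = 97.41 GPa, ρ = 8650 kg/m³
  candidate P: E = 72.81 GPa, ρ = 2499 kg/m³
  candidate Q: E = 44.07 GPa, ρ = 1792 kg/m³
  candidate U: E = 196.0 GPa, ρ = 7890 kg/m³
  candidate P: M = 29.1 MN·m/kg
  candidate C: M = 26.8 MN·m/kg
  candidate U: M = 24.8 MN·m/kg
  candidate Q: M = 24.6 MN·m/kg
  candidate B: M = 24.1 MN·m/kg
  candidate Y: M = 11.3 MN·m/kg
The maximum is for candidate P.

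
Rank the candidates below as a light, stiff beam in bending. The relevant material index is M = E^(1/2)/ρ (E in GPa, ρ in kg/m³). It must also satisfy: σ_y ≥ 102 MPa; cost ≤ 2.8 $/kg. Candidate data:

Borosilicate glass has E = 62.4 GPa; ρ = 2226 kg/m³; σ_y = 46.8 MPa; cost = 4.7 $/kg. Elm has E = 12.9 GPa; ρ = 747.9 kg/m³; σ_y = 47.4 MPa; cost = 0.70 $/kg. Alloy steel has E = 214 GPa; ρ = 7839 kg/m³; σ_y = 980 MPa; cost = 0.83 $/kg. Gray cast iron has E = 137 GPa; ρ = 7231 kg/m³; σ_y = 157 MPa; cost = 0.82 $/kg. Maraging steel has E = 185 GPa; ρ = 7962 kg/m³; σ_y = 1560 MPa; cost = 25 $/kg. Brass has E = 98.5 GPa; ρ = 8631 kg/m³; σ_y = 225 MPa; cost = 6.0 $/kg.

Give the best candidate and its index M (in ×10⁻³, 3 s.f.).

alloy steel, M = 1.87×10⁻³

Screen on constraints: σ_y ≥ 102 MPa; cost ≤ 2.8 $/kg. Survivors: alloy steel, gray cast iron.
Evaluate M for each candidate:
  alloy steel: M = 1.87×10⁻³
  gray cast iron: M = 1.62×10⁻³
The maximum is for alloy steel.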